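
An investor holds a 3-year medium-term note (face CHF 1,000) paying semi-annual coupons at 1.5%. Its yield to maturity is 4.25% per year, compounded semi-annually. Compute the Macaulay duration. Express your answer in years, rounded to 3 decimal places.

2.942 years

Periodic yield y = 0.02125. Discount each cash flow and weight by its period:
  t   CF        PV=CF/(1+0.02125)^t    t·PV
  1         7.50         7.3439         7.3439
  2         7.50         7.1911        14.3823
  3         7.50         7.0415        21.1245
  4         7.50         6.8950        27.5799
  5         7.50         6.7515        33.7576
  6     1,007.50       888.0811     5,328.4867
  Σ                    923.3042     5,432.6749
Price P = Σ PV = 923.3042.
Macaulay duration = Σ(t·PV) / P = 5,432.6749 / 923.3042 = 5.88395 half-year periods.
In years: 5.88395 / 2 = 2.94197 years.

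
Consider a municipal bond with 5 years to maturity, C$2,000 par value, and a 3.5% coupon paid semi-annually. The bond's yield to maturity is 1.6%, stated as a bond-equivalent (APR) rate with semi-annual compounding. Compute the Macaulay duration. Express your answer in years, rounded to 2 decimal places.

4.65 years

Periodic yield y = 0.008. Discount each cash flow and weight by its period:
  t   CF        PV=CF/(1+0.008)^t    t·PV
  1        35.00        34.7222        34.7222
  2        35.00        34.4466        68.8933
  3        35.00        34.1733       102.5198
  4        35.00        33.9020       135.6082
  5        35.00        33.6330       168.1649
  6        35.00        33.3661       200.1963
  7        35.00        33.1012       231.7087
  8        35.00        32.8385       262.7083
  9        35.00        32.5779       293.2012
  10    2,035.00     1,879.1398    18,791.3981
  Σ                  2,181.9007    20,289.1210
Price P = Σ PV = 2,181.9007.
Macaulay duration = Σ(t·PV) / P = 20,289.1210 / 2,181.9007 = 9.29883 half-year periods.
In years: 9.29883 / 2 = 4.64941 years.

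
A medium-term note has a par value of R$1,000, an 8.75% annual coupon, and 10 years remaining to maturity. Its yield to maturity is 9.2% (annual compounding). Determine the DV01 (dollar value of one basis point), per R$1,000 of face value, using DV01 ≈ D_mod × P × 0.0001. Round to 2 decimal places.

R$0.62

Periodic yield y = 0.092.
  t   CF        PV=CF/(1+0.092)^t    t·PV
  1        87.50        80.1282        80.1282
  2        87.50        73.3775       146.7550
  3        87.50        67.1955       201.5865
  4        87.50        61.5343       246.1373
  5        87.50        56.3501       281.7506
  6        87.50        51.6027       309.6161
  7        87.50        47.2552       330.7864
  8        87.50        43.2740       346.1919
  9        87.50        39.6282       356.6538
  10    1,087.50       451.0274     4,510.2735
  Σ                    971.3730     6,809.8793
P = 971.3730; D_Mac = 7.01057 yrs; D_mod = 6.41994 yrs.
DV01 ≈ 6.41994 × 971.3730 × 0.0001 = 0.623615.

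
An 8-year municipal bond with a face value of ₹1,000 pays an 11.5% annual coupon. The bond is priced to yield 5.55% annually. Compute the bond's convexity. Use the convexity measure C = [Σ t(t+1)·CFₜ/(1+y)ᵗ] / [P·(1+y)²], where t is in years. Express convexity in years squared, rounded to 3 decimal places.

43.385

With y = 0.0555:
  t   CF        PV=CF/(1+0.0555)^t    t·PV        t(t+1)·PV
  1       115.00       108.9531       108.9531         217.9062
  2       115.00       103.2242       206.4483         619.3450
  3       115.00        97.7965       293.3894       1,173.5575
  4       115.00        92.6542       370.6166       1,853.0831
  5       115.00        87.7822       438.9112       2,633.4672
  6       115.00        83.1665       498.9990       3,492.9929
  7       115.00        78.7935       551.5542       4,412.4338
  8     1,115.00       723.7840     5,790.2718      52,112.4465
  Σ                  1,376.1541     8,259.1437      66,515.2322
P = 1,376.1541.
Convexity = Σ t(t+1)·PV / [P·(1+y)²] = 66,515.2322 / (1,376.1541 × 1.114080) = 43.38480.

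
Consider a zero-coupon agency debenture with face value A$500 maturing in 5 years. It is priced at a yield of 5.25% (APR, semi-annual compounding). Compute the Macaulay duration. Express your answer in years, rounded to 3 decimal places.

5.000 years

A zero-coupon bond has a single cash flow at maturity, so its Macaulay duration equals its maturity: 5 years.
(Equivalently: 10 semi-annual periods ÷ 2 = 5 years.)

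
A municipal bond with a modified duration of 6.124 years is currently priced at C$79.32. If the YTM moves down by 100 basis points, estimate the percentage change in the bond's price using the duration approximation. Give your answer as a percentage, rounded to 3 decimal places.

+6.124%

Duration approximation: ΔP/P ≈ -D_mod · Δy = -6.124 × (-0.01) = +0.061240.
As a percentage: +6.1240%.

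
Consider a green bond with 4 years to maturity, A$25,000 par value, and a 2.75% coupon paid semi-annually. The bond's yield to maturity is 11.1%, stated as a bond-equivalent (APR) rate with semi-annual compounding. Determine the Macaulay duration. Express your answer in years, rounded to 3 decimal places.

Periodic yield y = 0.0555. Discount each cash flow and weight by its period:
  t   CF        PV=CF/(1+0.0555)^t    t·PV
  1       343.75       325.6750       325.6750
  2       343.75       308.5505       617.1010
  3       343.75       292.3264       876.9791
  4       343.75       276.9553     1,107.8214
  5       343.75       262.3926     1,311.9628
  6       343.75       248.5955     1,491.5731
  7       343.75       235.5239     1,648.6675
  8    25,343.75    16,451.4800   131,611.8403
  Σ                 18,401.4993   138,991.6202
Price P = Σ PV = 18,401.4993.
Macaulay duration = Σ(t·PV) / P = 138,991.6202 / 18,401.4993 = 7.55328 half-year periods.
In years: 7.55328 / 2 = 3.77664 years.

3.777 years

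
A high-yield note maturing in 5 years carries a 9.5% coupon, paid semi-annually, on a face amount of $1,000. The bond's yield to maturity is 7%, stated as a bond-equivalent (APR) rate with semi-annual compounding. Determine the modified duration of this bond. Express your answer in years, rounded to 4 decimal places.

Periodic yield y = 0.035. First find Macaulay duration:
  t   CF        PV=CF/(1+0.035)^t    t·PV
  1        47.50        45.8937        45.8937
  2        47.50        44.3418        88.6835
  3        47.50        42.8423       128.5268
  4        47.50        41.3935       165.5740
  5        47.50        39.9937       199.9686
  6        47.50        38.6413       231.8477
  7        47.50        37.3346       261.3420
  8        47.50        36.0720       288.5764
  9        47.50        34.8522       313.6700
  10    1,047.50       742.5925     7,425.9246
  Σ                  1,103.9576     9,150.0074
P = 1,103.9576; Macaulay duration = 9,150.0074 / 1,103.9576 = 8.28837 half-year periods = 4.14418 years.
Modified duration = D_Mac / (1 + y) = 4.14418 / 1.035 = 4.00404 years.

4.0040 years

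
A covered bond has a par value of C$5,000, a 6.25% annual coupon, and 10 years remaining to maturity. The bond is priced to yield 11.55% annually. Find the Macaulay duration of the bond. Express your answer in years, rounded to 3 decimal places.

Periodic yield y = 0.1155. Discount each cash flow and weight by its year:
  t   CF        PV=CF/(1+0.1155)^t    t·PV
  1       312.50       280.1434       280.1434
  2       312.50       251.1371       502.2742
  3       312.50       225.1341       675.4023
  4       312.50       201.8235       807.2940
  5       312.50       180.9265       904.6324
  6       312.50       162.1932       973.1590
  7       312.50       145.3995     1,017.7967
  8       312.50       130.3447     1,042.7577
  9       312.50       116.8487     1,051.6382
  10    5,312.50     1,780.7510    17,807.5100
  Σ                  3,474.7017    25,062.6080
Price P = Σ PV = 3,474.7017.
Macaulay duration = Σ(t·PV) / P = 25,062.6080 / 3,474.7017 = 7.21288 years.

7.213 years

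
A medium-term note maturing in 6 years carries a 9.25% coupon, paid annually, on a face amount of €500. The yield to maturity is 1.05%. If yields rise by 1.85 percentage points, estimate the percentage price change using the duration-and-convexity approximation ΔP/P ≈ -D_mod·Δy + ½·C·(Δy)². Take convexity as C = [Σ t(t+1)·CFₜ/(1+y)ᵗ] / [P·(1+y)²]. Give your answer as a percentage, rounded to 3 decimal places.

-8.743%

With y = 0.0105:
  t   CF        PV=CF/(1+0.0105)^t    t·PV        t(t+1)·PV
  1        46.25        45.7694        45.7694          91.5388
  2        46.25        45.2938        90.5877         271.7630
  3        46.25        44.8232       134.4696         537.8783
  4        46.25        44.3574       177.4298         887.1488
  5        46.25        43.8965       219.4826       1,316.8958
  6       546.25       513.0664     3,078.3982      21,548.7872
  Σ                    737.2068     3,746.1372      24,654.0120
P = 737.2068; D_Mac = 5.08153 yrs; D_mod = 5.02873 yrs; C = 32.75108.
Duration effect: -5.02873 × (+0.0185) = -0.093031
Convexity effect: 0.5 × 32.75108 × (0.0185)² = +0.0056045
ΔP/P ≈ -0.093031 + 0.0056045 = -0.087427 = -8.7427%.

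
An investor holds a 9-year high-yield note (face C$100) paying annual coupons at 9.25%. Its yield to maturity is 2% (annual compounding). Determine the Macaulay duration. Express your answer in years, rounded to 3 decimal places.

Periodic yield y = 0.02. Discount each cash flow and weight by its year:
  t   CF        PV=CF/(1+0.02)^t    t·PV
  1         9.25         9.0686         9.0686
  2         9.25         8.8908        17.7816
  3         9.25         8.7165        26.1494
  4         9.25         8.5456        34.1823
  5         9.25         8.3780        41.8900
  6         9.25         8.2137        49.2824
  7         9.25         8.0527        56.3688
  8         9.25         7.8948        63.1583
  9       109.25        91.4155       822.7396
  Σ                    159.1762     1,120.6211
Price P = Σ PV = 159.1762.
Macaulay duration = Σ(t·PV) / P = 1,120.6211 / 159.1762 = 7.04013 years.

7.040 years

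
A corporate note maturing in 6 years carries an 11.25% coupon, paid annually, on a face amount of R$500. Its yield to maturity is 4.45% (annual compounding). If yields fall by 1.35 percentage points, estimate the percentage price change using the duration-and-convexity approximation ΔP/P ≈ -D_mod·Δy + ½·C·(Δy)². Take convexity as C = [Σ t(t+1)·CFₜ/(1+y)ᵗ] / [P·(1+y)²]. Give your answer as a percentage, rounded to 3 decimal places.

+6.558%

With y = 0.0445:
  t   CF        PV=CF/(1+0.0445)^t    t·PV        t(t+1)·PV
  1        56.25        53.8535        53.8535         107.7070
  2        56.25        51.5591       103.1183         309.3548
  3        56.25        49.3625       148.0875         592.3501
  4        56.25        47.2595       189.0378         945.1892
  5        56.25        45.2460       226.2301       1,357.3804
  6       556.25       428.3703     2,570.2218      17,991.5528
  Σ                    675.6509     3,290.5490      21,303.5343
P = 675.6509; D_Mac = 4.87019 yrs; D_mod = 4.66270 yrs; C = 28.90097.
Duration effect: -4.66270 × (-0.0135) = +0.062946
Convexity effect: 0.5 × 28.90097 × (-0.0135)² = +0.0026336
ΔP/P ≈ +0.062946 + 0.0026336 = +0.065580 = +6.5580%.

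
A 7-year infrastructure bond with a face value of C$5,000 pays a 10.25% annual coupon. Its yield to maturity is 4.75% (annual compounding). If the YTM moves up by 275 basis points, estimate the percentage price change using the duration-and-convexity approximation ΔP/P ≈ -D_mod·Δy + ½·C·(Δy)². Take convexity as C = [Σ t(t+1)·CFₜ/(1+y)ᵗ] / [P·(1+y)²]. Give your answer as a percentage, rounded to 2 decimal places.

With y = 0.0475:
  t   CF        PV=CF/(1+0.0475)^t    t·PV        t(t+1)·PV
  1       512.50       489.2601       489.2601         978.5203
  2       512.50       467.0741       934.1482       2,802.4447
  3       512.50       445.8942     1,337.6825       5,350.7298
  4       512.50       425.6746     1,702.6984       8,513.4921
  5       512.50       406.3719     2,031.8597      12,191.1582
  6       512.50       387.9446     2,327.6674      16,293.6720
  7     5,512.50     3,983.5510    27,884.8570     223,078.8557
  Σ                  6,605.7705    36,708.1734     269,208.8728
P = 6,605.7705; D_Mac = 5.55699 yrs; D_mod = 5.30500 yrs; C = 37.14136.
Duration effect: -5.30500 × (+0.0275) = -0.145887
Convexity effect: 0.5 × 37.14136 × (0.0275)² = +0.0140441
ΔP/P ≈ -0.145887 + 0.0140441 = -0.131843 = -13.1843%.

-13.18%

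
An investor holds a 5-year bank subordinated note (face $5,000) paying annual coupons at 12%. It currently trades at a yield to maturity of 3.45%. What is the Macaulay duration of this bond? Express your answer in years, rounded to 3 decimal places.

Periodic yield y = 0.0345. Discount each cash flow and weight by its year:
  t   CF        PV=CF/(1+0.0345)^t    t·PV
  1       600.00       579.9903       579.9903
  2       600.00       560.6480     1,121.2960
  3       600.00       541.9507     1,625.8520
  4       600.00       523.8769     2,095.5077
  5     5,600.00     4,726.4553    23,632.2763
  Σ                  6,932.9212    29,054.9224
Price P = Σ PV = 6,932.9212.
Macaulay duration = Σ(t·PV) / P = 29,054.9224 / 6,932.9212 = 4.19086 years.

4.191 years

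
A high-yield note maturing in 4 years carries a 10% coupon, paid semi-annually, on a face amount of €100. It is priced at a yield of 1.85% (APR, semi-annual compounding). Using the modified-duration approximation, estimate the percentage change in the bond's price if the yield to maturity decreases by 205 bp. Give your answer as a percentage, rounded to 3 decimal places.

+7.071%

Periodic yield y = 0.00925. Modified duration first:
  t   CF        PV=CF/(1+0.00925)^t    t·PV
  1         5.00         4.9542         4.9542
  2         5.00         4.9088         9.8175
  3         5.00         4.8638        14.5913
  4         5.00         4.8192        19.2768
  5         5.00         4.7750        23.8752
  6         5.00         4.7313        28.3876
  7         5.00         4.6879        32.8153
  8       105.00        97.5437       780.3496
  Σ                    131.2838       914.0675
P = 131.2838; D_Mac = 6.96253 half-year periods = 3.48126 yrs; D_mod = 3.48126/(1+0.00925) = 3.44936 yrs.
ΔP/P ≈ -D_mod · Δy = -3.44936 × (-0.0205) = +0.070712 = +7.0712%.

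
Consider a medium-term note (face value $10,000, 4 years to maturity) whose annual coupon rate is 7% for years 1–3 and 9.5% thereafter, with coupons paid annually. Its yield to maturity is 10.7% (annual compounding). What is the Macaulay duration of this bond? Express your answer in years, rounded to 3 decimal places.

Periodic yield y = 0.107. Discount each cash flow and weight by its year:
  t   CF        PV=CF/(1+0.107)^t    t·PV
  1       700.00       632.3397       632.3397
  2       700.00       571.2192     1,142.4384
  3       700.00       516.0065     1,548.0195
  4    10,950.00     7,291.6134    29,166.4537
  Σ                  9,011.1788    32,489.2513
Price P = Σ PV = 9,011.1788.
Macaulay duration = Σ(t·PV) / P = 32,489.2513 / 9,011.1788 = 3.60544 years.

3.605 years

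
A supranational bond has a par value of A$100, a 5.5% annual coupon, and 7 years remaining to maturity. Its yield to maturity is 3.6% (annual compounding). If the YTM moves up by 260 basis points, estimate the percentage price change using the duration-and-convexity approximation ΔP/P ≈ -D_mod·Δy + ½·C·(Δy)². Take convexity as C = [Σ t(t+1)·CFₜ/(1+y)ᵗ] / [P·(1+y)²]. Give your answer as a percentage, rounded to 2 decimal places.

-13.75%

With y = 0.036:
  t   CF        PV=CF/(1+0.036)^t    t·PV        t(t+1)·PV
  1         5.50         5.3089         5.3089          10.6178
  2         5.50         5.1244        10.2488          30.7464
  3         5.50         4.9463        14.8390          59.3560
  4         5.50         4.7745        19.0978          95.4891
  5         5.50         4.6085        23.0427         138.2564
  6         5.50         4.4484        26.6904         186.8329
  7       105.50        82.3634       576.5437       4,612.3494
  Σ                    111.5744       675.7713       5,133.6480
P = 111.5744; D_Mac = 6.05669 yrs; D_mod = 5.84622 yrs; C = 42.86887.
Duration effect: -5.84622 × (+0.026) = -0.152002
Convexity effect: 0.5 × 42.86887 × (0.026)² = +0.0144897
ΔP/P ≈ -0.152002 + 0.0144897 = -0.137512 = -13.7512%.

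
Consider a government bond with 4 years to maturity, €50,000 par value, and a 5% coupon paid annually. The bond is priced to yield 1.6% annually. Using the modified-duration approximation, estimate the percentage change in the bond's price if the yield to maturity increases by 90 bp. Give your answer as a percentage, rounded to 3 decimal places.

Periodic yield y = 0.016. Modified duration first:
  t   CF        PV=CF/(1+0.016)^t    t·PV
  1     2,500.00     2,460.6299     2,460.6299
  2     2,500.00     2,421.8798     4,843.7597
  3     2,500.00     2,383.7400     7,151.2200
  4    52,500.00    49,270.2166   197,080.8664
  Σ                 56,536.4664   211,536.4761
P = 56,536.4664; D_Mac = 3.74159 yrs; D_mod = 3.74159/(1+0.016) = 3.68267 yrs.
ΔP/P ≈ -D_mod · Δy = -3.68267 × (+0.009) = -0.033144 = -3.3144%.

-3.314%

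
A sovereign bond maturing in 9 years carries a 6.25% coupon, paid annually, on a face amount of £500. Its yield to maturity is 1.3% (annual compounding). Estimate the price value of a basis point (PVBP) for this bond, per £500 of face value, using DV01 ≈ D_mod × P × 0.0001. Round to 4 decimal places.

£0.5234

Periodic yield y = 0.013.
  t   CF        PV=CF/(1+0.013)^t    t·PV
  1        31.25        30.8490        30.8490
  2        31.25        30.4531        60.9061
  3        31.25        30.0623        90.1868
  4        31.25        29.6765       118.7059
  5        31.25        29.2956       146.4781
  6        31.25        28.9197       173.5180
  7        31.25        28.5485       199.8398
  8        31.25        28.1822       225.4574
  9       531.25       472.9486     4,256.5373
  Σ                    708.9354     5,302.4784
P = 708.9354; D_Mac = 7.47949 yrs; D_mod = 7.38351 yrs.
DV01 ≈ 7.38351 × 708.9354 × 0.0001 = 0.523443.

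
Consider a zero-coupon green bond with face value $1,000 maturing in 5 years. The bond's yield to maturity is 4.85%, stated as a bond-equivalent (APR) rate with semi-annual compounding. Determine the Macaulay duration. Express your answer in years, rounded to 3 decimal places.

5.000 years

A zero-coupon bond has a single cash flow at maturity, so its Macaulay duration equals its maturity: 5 years.
(Equivalently: 10 semi-annual periods ÷ 2 = 5 years.)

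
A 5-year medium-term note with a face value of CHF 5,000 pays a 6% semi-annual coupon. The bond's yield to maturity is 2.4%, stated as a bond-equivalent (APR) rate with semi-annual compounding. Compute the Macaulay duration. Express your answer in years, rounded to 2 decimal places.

Periodic yield y = 0.012. Discount each cash flow and weight by its period:
  t   CF        PV=CF/(1+0.012)^t    t·PV
  1       150.00       148.2213       148.2213
  2       150.00       146.4638       292.9276
  3       150.00       144.7271       434.1812
  4       150.00       143.0109       572.0437
  5       150.00       141.3151       706.5757
  6       150.00       139.6395       837.8368
  7       150.00       137.9837       965.8856
  8       150.00       136.3475     1,090.7799
  9       150.00       134.7307     1,212.5765
  10    5,150.00     4,570.9040    45,709.0404
  Σ                  5,843.3436    51,970.0688
Price P = Σ PV = 5,843.3436.
Macaulay duration = Σ(t·PV) / P = 51,970.0688 / 5,843.3436 = 8.89389 half-year periods.
In years: 8.89389 / 2 = 4.44695 years.

4.45 years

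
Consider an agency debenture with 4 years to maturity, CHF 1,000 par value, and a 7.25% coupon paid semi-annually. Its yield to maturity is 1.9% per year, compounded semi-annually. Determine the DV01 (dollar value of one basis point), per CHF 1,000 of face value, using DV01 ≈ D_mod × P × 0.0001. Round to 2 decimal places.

CHF 0.43

Periodic yield y = 0.0095.
  t   CF        PV=CF/(1+0.0095)^t    t·PV
  1        36.25        35.9089        35.9089
  2        36.25        35.5709        71.1419
  3        36.25        35.2362       105.7086
  4        36.25        34.9046       139.6184
  5        36.25        34.5761       172.8807
  6        36.25        34.2507       205.5045
  7        36.25        33.9284       237.4990
  8     1,036.25       960.7579     7,686.0631
  Σ                  1,205.1338     8,654.3250
P = 1,205.1338; D_Mac = 7.18122 half-year periods = 3.59061 yrs; D_mod = 3.55682 yrs.
DV01 ≈ 3.55682 × 1,205.1338 × 0.0001 = 0.428644.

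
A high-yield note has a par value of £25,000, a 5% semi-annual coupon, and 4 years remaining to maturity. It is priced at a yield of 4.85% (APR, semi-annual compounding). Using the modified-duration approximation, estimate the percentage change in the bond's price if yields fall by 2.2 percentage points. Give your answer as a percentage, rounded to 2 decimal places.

+7.90%

Periodic yield y = 0.02425. Modified duration first:
  t   CF        PV=CF/(1+0.02425)^t    t·PV
  1       625.00       610.2026       610.2026
  2       625.00       595.7555     1,191.5110
  3       625.00       581.6505     1,744.9515
  4       625.00       567.8794     2,271.5177
  5       625.00       554.4344     2,772.1719
  6       625.00       541.3077     3,247.8460
  7       625.00       528.4917     3,699.4422
  8    25,625.00    21,155.1492   169,241.1938
  Σ                 25,134.8710   184,778.8367
P = 25,134.8710; D_Mac = 7.35149 half-year periods = 3.67575 yrs; D_mod = 3.67575/(1+0.02425) = 3.58872 yrs.
ΔP/P ≈ -D_mod · Δy = -3.58872 × (-0.022) = +0.078952 = +7.8952%.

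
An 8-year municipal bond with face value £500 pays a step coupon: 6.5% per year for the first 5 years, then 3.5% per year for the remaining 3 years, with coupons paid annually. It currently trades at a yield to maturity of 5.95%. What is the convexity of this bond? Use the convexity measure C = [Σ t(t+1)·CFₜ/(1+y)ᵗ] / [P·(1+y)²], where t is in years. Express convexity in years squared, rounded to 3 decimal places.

With y = 0.0595:
  t   CF        PV=CF/(1+0.0595)^t    t·PV        t(t+1)·PV
  1        32.50        30.6748        30.6748          61.3497
  2        32.50        28.9522        57.9044         173.7131
  3        32.50        27.3263        81.9788         327.9153
  4        32.50        25.7917       103.1667         515.8335
  5        32.50        24.3432       121.7162         730.2975
  6        17.50        12.3718        74.2307         519.6149
  7        17.50        11.6770        81.7390         653.9121
  8       517.50       325.9137     2,607.3099      23,465.7891
  Σ                    487.0508     3,158.7206      26,448.4251
P = 487.0508.
Convexity = Σ t(t+1)·PV / [P·(1+y)²] = 26,448.4251 / (487.0508 × 1.122540) = 48.37530.

48.375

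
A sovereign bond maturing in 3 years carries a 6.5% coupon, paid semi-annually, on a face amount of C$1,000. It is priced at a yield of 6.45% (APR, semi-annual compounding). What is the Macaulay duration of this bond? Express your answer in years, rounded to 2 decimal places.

Periodic yield y = 0.03225. Discount each cash flow and weight by its period:
  t   CF        PV=CF/(1+0.03225)^t    t·PV
  1        32.50        31.4846        31.4846
  2        32.50        30.5010        61.0019
  3        32.50        29.5480        88.6441
  4        32.50        28.6249       114.4996
  5        32.50        27.7306       138.6529
  6     1,032.50       853.4552     5,120.7310
  Σ                  1,001.3443     5,555.0141
Price P = Σ PV = 1,001.3443.
Macaulay duration = Σ(t·PV) / P = 5,555.0141 / 1,001.3443 = 5.54756 half-year periods.
In years: 5.54756 / 2 = 2.77378 years.

2.77 years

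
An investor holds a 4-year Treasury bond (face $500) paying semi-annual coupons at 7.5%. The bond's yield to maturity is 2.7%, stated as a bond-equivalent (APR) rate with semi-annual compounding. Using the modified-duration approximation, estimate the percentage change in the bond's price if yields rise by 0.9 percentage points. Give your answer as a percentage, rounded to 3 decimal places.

Periodic yield y = 0.0135. Modified duration first:
  t   CF        PV=CF/(1+0.0135)^t    t·PV
  1        18.75        18.5002        18.5002
  2        18.75        18.2538        36.5076
  3        18.75        18.0107        54.0320
  4        18.75        17.7708        71.0831
  5        18.75        17.5341        87.6703
  6        18.75        17.3005       103.8030
  7        18.75        17.0701       119.4904
  8       518.75       465.9809     3,727.8469
  Σ                    590.4210     4,218.9337
P = 590.4210; D_Mac = 7.14564 half-year periods = 3.57282 yrs; D_mod = 3.57282/(1+0.0135) = 3.52523 yrs.
ΔP/P ≈ -D_mod · Δy = -3.52523 × (+0.009) = -0.031727 = -3.1727%.

-3.173%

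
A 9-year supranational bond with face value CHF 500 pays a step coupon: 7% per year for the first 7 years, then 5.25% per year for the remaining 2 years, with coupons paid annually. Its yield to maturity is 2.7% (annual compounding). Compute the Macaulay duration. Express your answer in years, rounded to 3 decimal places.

7.250 years

Periodic yield y = 0.027. Discount each cash flow and weight by its year:
  t   CF        PV=CF/(1+0.027)^t    t·PV
  1        35.00        34.0798        34.0798
  2        35.00        33.1839        66.3678
  3        35.00        32.3115        96.9344
  4        35.00        31.4620       125.8480
  5        35.00        30.6349       153.1743
  6        35.00        29.8295       178.9768
  7        35.00        29.0452       203.3167
  8        26.25        21.2112       169.6898
  9       526.25       414.0551     3,726.4957
  Σ                    655.8130     4,754.8832
Price P = Σ PV = 655.8130.
Macaulay duration = Σ(t·PV) / P = 4,754.8832 / 655.8130 = 7.25036 years.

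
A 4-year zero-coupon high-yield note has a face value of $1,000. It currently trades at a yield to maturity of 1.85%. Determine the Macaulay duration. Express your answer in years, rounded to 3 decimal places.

A zero-coupon bond has a single cash flow at maturity, so its Macaulay duration equals its maturity: 4 years.

4.000 years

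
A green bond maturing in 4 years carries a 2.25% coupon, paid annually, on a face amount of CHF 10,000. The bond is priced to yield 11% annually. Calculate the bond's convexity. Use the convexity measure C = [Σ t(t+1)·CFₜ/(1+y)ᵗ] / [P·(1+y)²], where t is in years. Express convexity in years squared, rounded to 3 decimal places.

With y = 0.11:
  t   CF        PV=CF/(1+0.11)^t    t·PV        t(t+1)·PV
  1       225.00       202.7027       202.7027         405.4054
  2       225.00       182.6150       365.2301       1,095.6903
  3       225.00       164.5181       493.5542       1,974.2167
  4    10,225.00     6,735.5242    26,942.0968     134,710.4842
  Σ                  7,285.3600    28,003.5838     138,185.7966
P = 7,285.3600.
Convexity = Σ t(t+1)·PV / [P·(1+y)²] = 138,185.7966 / (7,285.3600 × 1.232100) = 15.39453.

15.395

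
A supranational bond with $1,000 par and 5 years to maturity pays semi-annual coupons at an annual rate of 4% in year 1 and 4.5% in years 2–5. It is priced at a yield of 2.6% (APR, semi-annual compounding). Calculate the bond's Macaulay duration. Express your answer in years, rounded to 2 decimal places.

Periodic yield y = 0.013. Discount each cash flow and weight by its period:
  t   CF        PV=CF/(1+0.013)^t    t·PV
  1        20.00        19.7433        19.7433
  2        20.00        19.4900        38.9799
  3        22.50        21.6448        64.9345
  4        22.50        21.3671        85.4682
  5        22.50        21.0929       105.4643
  6        22.50        20.8222       124.9330
  7        22.50        20.5549       143.8846
  8        22.50        20.2912       162.3293
  9        22.50        20.0308       180.2769
  10    1,022.50       898.6051     8,986.0507
  Σ                  1,083.6421     9,912.0647
Price P = Σ PV = 1,083.6421.
Macaulay duration = Σ(t·PV) / P = 9,912.0647 / 1,083.6421 = 9.14699 half-year periods.
In years: 9.14699 / 2 = 4.57350 years.

4.57 years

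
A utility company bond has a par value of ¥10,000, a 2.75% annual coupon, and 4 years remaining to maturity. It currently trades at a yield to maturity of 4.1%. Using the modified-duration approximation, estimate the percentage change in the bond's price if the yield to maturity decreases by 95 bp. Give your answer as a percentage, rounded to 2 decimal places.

+3.50%

Periodic yield y = 0.041. Modified duration first:
  t   CF        PV=CF/(1+0.041)^t    t·PV
  1       275.00       264.1691       264.1691
  2       275.00       253.7647       507.5294
  3       275.00       243.7701       731.3104
  4    10,275.00     8,749.4129    34,997.6516
  Σ                  9,511.1168    36,500.6605
P = 9,511.1168; D_Mac = 3.83768 yrs; D_mod = 3.83768/(1+0.041) = 3.68654 yrs.
ΔP/P ≈ -D_mod · Δy = -3.68654 × (-0.0095) = +0.035022 = +3.5022%.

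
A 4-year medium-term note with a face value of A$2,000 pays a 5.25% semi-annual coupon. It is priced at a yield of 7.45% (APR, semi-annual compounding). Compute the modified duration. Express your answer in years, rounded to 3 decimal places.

Periodic yield y = 0.03725. First find Macaulay duration:
  t   CF        PV=CF/(1+0.03725)^t    t·PV
  1        52.50        50.6146        50.6146
  2        52.50        48.7969        97.5938
  3        52.50        47.0445       141.1335
  4        52.50        45.3550       181.4201
  5        52.50        43.7262       218.6312
  6        52.50        42.1559       252.9356
  7        52.50        40.6420       284.4941
  8     2,052.50     1,531.8478    12,254.7824
  Σ                  1,850.1831    13,481.6054
P = 1,850.1831; Macaulay duration = 13,481.6054 / 1,850.1831 = 7.28663 half-year periods = 3.64332 years.
Modified duration = D_Mac / (1 + y) = 3.64332 / 1.03725 = 3.51248 years.

3.512 years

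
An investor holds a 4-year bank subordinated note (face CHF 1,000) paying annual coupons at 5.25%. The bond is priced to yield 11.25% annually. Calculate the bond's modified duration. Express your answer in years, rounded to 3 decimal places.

3.304 years

Periodic yield y = 0.1125. First find Macaulay duration:
  t   CF        PV=CF/(1+0.1125)^t    t·PV
  1        52.50        47.1910        47.1910
  2        52.50        42.4189        84.8378
  3        52.50        38.1293       114.3880
  4     1,052.50       687.1033     2,748.4131
  Σ                    814.8425     2,994.8299
P = 814.8425; Macaulay duration = 2,994.8299 / 814.8425 = 3.67535 years.
Modified duration = D_Mac / (1 + y) = 3.67535 / 1.1125 = 3.30368 years.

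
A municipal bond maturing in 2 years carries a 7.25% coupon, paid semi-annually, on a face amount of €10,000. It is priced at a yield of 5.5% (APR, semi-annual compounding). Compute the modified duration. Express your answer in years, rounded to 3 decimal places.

Periodic yield y = 0.0275. First find Macaulay duration:
  t   CF        PV=CF/(1+0.0275)^t    t·PV
  1       362.50       352.7981       352.7981
  2       362.50       343.3558       686.7115
  3       362.50       334.1662     1,002.4986
  4    10,362.50     9,296.8799    37,187.5197
  Σ                 10,327.1999    39,229.5279
P = 10,327.1999; Macaulay duration = 39,229.5279 / 10,327.1999 = 3.79866 half-year periods = 1.89933 years.
Modified duration = D_Mac / (1 + y) = 1.89933 / 1.0275 = 1.84850 years.

1.848 years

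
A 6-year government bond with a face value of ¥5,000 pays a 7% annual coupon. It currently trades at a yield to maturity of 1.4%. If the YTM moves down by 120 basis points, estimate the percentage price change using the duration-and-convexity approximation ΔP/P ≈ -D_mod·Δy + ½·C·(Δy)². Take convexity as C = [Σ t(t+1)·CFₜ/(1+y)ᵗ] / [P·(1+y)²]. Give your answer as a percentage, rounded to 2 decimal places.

+6.43%

With y = 0.014:
  t   CF        PV=CF/(1+0.014)^t    t·PV        t(t+1)·PV
  1       350.00       345.1677       345.1677         690.3353
  2       350.00       340.4020       680.8040       2,042.4121
  3       350.00       335.7022     1,007.1066       4,028.4263
  4       350.00       331.0673     1,324.2690       6,621.3450
  5       350.00       326.4963     1,632.4815       9,794.8891
  6     5,350.00     4,921.8237    29,530.9421     206,716.5949
  Σ                  6,600.6591    34,520.7709     229,894.0028
P = 6,600.6591; D_Mac = 5.22990 yrs; D_mod = 5.15769 yrs; C = 33.87384.
Duration effect: -5.15769 × (-0.012) = +0.061892
Convexity effect: 0.5 × 33.87384 × (-0.012)² = +0.0024389
ΔP/P ≈ +0.061892 + 0.0024389 = +0.064331 = +6.4331%.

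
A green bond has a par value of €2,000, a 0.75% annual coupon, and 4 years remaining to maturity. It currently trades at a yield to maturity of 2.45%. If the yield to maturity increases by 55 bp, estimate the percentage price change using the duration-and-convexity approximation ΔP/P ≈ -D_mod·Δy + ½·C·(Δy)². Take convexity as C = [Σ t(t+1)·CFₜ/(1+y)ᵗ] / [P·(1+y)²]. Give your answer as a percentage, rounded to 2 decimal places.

With y = 0.0245:
  t   CF        PV=CF/(1+0.0245)^t    t·PV        t(t+1)·PV
  1        15.00        14.6413        14.6413          29.2826
  2        15.00        14.2912        28.5823          85.7469
  3        15.00        13.9494        41.8482         167.3927
  4     2,015.00     1,829.0568     7,316.2273      36,581.1366
  Σ                  1,871.9387     7,401.2991      36,863.5588
P = 1,871.9387; D_Mac = 3.95381 yrs; D_mod = 3.85926 yrs; C = 18.76211.
Duration effect: -3.85926 × (+0.0055) = -0.021226
Convexity effect: 0.5 × 18.76211 × (0.0055)² = +0.0002838
ΔP/P ≈ -0.021226 + 0.0002838 = -0.020942 = -2.0942%.

-2.09%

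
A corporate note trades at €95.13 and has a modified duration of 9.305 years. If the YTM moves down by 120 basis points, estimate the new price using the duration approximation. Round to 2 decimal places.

€105.75

Duration approximation: ΔP/P ≈ -D_mod · Δy = -9.305 × (-0.012) = +0.111660.
New price ≈ 95.13 × (1 + 0.111660) = 105.7522158.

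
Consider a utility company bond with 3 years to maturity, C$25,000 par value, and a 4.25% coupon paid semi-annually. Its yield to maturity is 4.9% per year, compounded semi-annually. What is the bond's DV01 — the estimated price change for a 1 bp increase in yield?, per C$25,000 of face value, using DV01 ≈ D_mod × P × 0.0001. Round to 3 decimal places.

C$6.822

Periodic yield y = 0.0245.
  t   CF        PV=CF/(1+0.0245)^t    t·PV
  1       531.25       518.5456       518.5456
  2       531.25       506.1451     1,012.2902
  3       531.25       494.0411     1,482.1232
  4       531.25       482.2265     1,928.9061
  5       531.25       470.6945     2,353.4725
  6    25,531.25    22,080.0627   132,480.3760
  Σ                 24,551.7155   139,775.7137
P = 24,551.7155; D_Mac = 5.69311 half-year periods = 2.84656 yrs; D_mod = 2.77848 yrs.
DV01 ≈ 2.77848 × 24,551.7155 × 0.0001 = 6.821655.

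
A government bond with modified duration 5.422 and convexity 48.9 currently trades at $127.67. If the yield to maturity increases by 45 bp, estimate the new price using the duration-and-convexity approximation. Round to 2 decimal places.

$124.62

Duration effect: -D_mod·Δy = -5.422 × (+0.0045) = -0.024399
Convexity effect: ½·C·(Δy)² = 0.5 × 48.9 × (0.0045)² = +0.0004951125
ΔP/P ≈ -0.024399 + 0.0004951125 = -0.0239038875
New price ≈ 127.67 × (1 - 0.0239038875) = 124.618190682875.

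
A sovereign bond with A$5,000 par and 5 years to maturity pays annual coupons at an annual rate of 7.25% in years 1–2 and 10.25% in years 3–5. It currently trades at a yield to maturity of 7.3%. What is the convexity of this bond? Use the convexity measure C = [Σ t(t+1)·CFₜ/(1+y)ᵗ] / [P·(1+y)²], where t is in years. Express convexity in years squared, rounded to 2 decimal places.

With y = 0.073:
  t   CF        PV=CF/(1+0.073)^t    t·PV        t(t+1)·PV
  1       362.50       337.8378       337.8378         675.6757
  2       362.50       314.8535       629.7071       1,889.1212
  3       512.50       414.8534     1,244.5603       4,978.2414
  4       512.50       386.6295     1,546.5180       7,732.5899
  5     5,512.50     3,875.6986    19,378.4928     116,270.9571
  Σ                  5,329.8729    23,137.1161     131,546.5852
P = 5,329.8729.
Convexity = Σ t(t+1)·PV / [P·(1+y)²] = 131,546.5852 / (5,329.8729 × 1.151329) = 21.43696.

21.44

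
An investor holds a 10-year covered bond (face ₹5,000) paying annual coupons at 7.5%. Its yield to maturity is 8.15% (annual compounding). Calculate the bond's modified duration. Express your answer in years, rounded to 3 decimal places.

Periodic yield y = 0.0815. First find Macaulay duration:
  t   CF        PV=CF/(1+0.0815)^t    t·PV
  1       375.00       346.7406       346.7406
  2       375.00       320.6109       641.2217
  3       375.00       296.4502       889.3505
  4       375.00       274.1102     1,096.4407
  5       375.00       253.4537     1,267.2685
  6       375.00       234.3539     1,406.1232
  7       375.00       216.6934     1,516.8535
  8       375.00       200.3637     1,602.9097
  9       375.00       185.2646     1,667.3818
  10    5,375.00     2,455.3490    24,553.4900
  Σ                  4,783.3901    34,987.7804
P = 4,783.3901; Macaulay duration = 34,987.7804 / 4,783.3901 = 7.31443 years.
Modified duration = D_Mac / (1 + y) = 7.31443 / 1.0815 = 6.76323 years.

6.763 years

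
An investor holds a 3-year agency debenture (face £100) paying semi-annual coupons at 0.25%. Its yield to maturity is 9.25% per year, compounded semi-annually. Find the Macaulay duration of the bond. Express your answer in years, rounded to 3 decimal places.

Periodic yield y = 0.04625. Discount each cash flow and weight by its period:
  t   CF        PV=CF/(1+0.04625)^t    t·PV
  1        0.125         0.1195         0.1195
  2        0.125         0.1142         0.2284
  3        0.125         0.1091         0.3274
  4        0.125         0.1043         0.4173
  5        0.125         0.0997         0.4985
  6      100.125        76.3361       458.0163
  Σ                     76.8829       459.6074
Price P = Σ PV = 76.8829.
Macaulay duration = Σ(t·PV) / P = 459.6074 / 76.8829 = 5.97802 half-year periods.
In years: 5.97802 / 2 = 2.98901 years.

2.989 years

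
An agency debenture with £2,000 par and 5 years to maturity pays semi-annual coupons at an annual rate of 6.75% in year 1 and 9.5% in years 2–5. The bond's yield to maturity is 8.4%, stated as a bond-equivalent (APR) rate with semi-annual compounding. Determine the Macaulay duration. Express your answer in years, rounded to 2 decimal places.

Periodic yield y = 0.042. Discount each cash flow and weight by its period:
  t   CF        PV=CF/(1+0.042)^t    t·PV
  1        67.50        64.7793        64.7793
  2        67.50        62.1682       124.3364
  3        95.00        83.9693       251.9079
  4        95.00        80.5847       322.3389
  5        95.00        77.3366       386.6829
  6        95.00        74.2194       445.3162
  7        95.00        71.2278       498.5946
  8        95.00        68.3568       546.8546
  9        95.00        65.6016       590.4140
  10    2,095.00     1,388.3752    13,883.7517
  Σ                  2,036.6188    17,114.9765
Price P = Σ PV = 2,036.6188.
Macaulay duration = Σ(t·PV) / P = 17,114.9765 / 2,036.6188 = 8.40362 half-year periods.
In years: 8.40362 / 2 = 4.20181 years.

4.20 years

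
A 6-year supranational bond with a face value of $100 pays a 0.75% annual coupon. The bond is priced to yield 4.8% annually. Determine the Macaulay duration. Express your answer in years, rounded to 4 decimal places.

5.8726 years

Periodic yield y = 0.048. Discount each cash flow and weight by its year:
  t   CF        PV=CF/(1+0.048)^t    t·PV
  1         0.75         0.7156         0.7156
  2         0.75         0.6829         1.3657
  3         0.75         0.6516         1.9548
  4         0.75         0.6218         2.4870
  5         0.75         0.5933         2.9664
  6       100.75        76.0462       456.2770
  Σ                     79.3113       465.7666
Price P = Σ PV = 79.3113.
Macaulay duration = Σ(t·PV) / P = 465.7666 / 79.3113 = 5.87264 years.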